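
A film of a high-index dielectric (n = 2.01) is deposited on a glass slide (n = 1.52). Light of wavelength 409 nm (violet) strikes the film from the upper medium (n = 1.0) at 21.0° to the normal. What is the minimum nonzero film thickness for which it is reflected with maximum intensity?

At the upper boundary (n = 1.0 to n = 2.01) the reflected ray undergoes a half-wave phase shift.
Ray reflecting at the bottom interface goes from n = 2.01 toward n = 1.52: no phase shift.
Exactly one π shift → a net half-wave offset.
With one net inversion, constructive interference in reflection requires 2 n t cos θ_r = (m + ½) λ.
Snell's law: 1.0 sin 21.0° = 2.01 sin θ_r → sin θ_r = 0.178, cos θ_r = 0.984.
Minimum at m = 0: t = λ / (4 n cos θ_r) = 409 / (4 × 2.01 × 0.984) = 51.7 nm.

51.7 nm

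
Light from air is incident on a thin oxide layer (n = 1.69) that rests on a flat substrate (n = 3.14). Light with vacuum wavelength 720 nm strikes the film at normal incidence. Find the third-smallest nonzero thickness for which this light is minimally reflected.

At the upper boundary (n = 1.0 to n = 1.69) the reflected ray undergoes a half-wave phase shift.
At the lower boundary (n = 1.69 to n = 3.14) the reflected ray undergoes a half-wave phase shift.
The two reflections carry the same phase change, so no net offset.
For dark reflection here: 2 n t = (m + ½) λ.
The third-smallest nonzero thickness corresponds to m = 2: t = (m + ½) λ / (2 n) = 2.50 × 720 / (2 × 1.69) = 533 nm.

533 nm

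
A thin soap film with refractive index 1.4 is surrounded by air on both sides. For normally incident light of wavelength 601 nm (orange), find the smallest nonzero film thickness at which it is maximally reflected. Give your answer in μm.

0.107 μm

Ray reflecting at the top interface goes from n = 1.0 toward n = 1.4: a half-wave phase shift.
Bottom surface (1.4 → 1.0): reflection off a lower-index medium gives no phase shift.
The two reflections differ by half a wavelength.
With one net inversion, constructive interference in reflection requires 2 n t = (m + ½) λ.
Minimum at m = 0: t = λ / (4 n) = 601 / (4 × 1.4) = 107 nm.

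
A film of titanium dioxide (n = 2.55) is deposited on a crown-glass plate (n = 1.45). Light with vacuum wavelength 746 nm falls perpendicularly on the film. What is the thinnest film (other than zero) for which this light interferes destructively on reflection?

146 nm

Top surface (1.0 → 2.55): reflection off a higher-index medium gives a half-wave phase shift.
Ray reflecting at the bottom interface goes from n = 2.55 toward n = 1.45: no phase shift.
The two reflections differ by half a wavelength.
With one net inversion, destructive interference in reflection requires 2 n t = m λ.
Minimum nonzero at m = 1: t = λ / (2 n) = 746 / (2 × 2.55) = 146 nm.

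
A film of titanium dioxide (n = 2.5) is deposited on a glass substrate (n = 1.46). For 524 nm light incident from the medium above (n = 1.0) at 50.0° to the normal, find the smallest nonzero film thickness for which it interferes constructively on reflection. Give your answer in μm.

Top surface (1.0 → 2.5): reflection off a higher-index medium gives a half-wave phase shift.
At the lower boundary (n = 2.5 to n = 1.46) the reflected ray undergoes no phase shift.
Net: one phase inversion between the two reflected rays.
So the condition for constructive reflection is 2 n t cos θ_r = (m + ½) λ.
Snell's law: 1.0 sin 50.0° = 2.5 sin θ_r → sin θ_r = 0.306, cos θ_r = 0.952.
Minimum at m = 0: t = λ / (4 n cos θ_r) = 524 / (4 × 2.5 × 0.952) = 55.0 nm.

0.0550 μm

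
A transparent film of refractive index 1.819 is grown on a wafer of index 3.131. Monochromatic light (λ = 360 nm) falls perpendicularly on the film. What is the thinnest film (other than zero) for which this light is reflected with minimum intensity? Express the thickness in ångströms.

495 Å

At the upper boundary (n = 1.0 to n = 1.819) the reflected ray undergoes a half-wave phase shift.
At the lower boundary (n = 1.819 to n = 3.131) the reflected ray undergoes a half-wave phase shift.
The two reflections carry the same phase change, so no net offset.
With no net inversion, destructive interference in reflection requires 2 n t = (m + ½) λ.
Minimum at m = 0: t = λ / (4 n) = 360 / (4 × 1.819) = 49.5 nm.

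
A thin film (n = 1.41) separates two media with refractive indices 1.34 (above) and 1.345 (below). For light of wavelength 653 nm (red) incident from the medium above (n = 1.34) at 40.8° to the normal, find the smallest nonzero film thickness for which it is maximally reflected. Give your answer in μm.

Ray reflecting at the top interface goes from n = 1.34 toward n = 1.41: a half-wave phase shift.
At the lower boundary (n = 1.41 to n = 1.345) the reflected ray undergoes no phase shift.
Exactly one π shift → a net half-wave offset.
With one net inversion, constructive interference in reflection requires 2 n t cos θ_r = (m + ½) λ.
Snell's law: 1.34 sin 40.8° = 1.41 sin θ_r → sin θ_r = 0.621, cos θ_r = 0.784.
Minimum at m = 0: t = λ / (4 n cos θ_r) = 653 / (4 × 1.41 × 0.784) = 148 nm.

0.148 μm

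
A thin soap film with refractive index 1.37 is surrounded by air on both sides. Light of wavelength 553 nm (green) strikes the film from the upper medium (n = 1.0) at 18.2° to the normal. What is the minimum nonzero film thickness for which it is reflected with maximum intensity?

104 nm

Top surface (1.0 → 1.37): reflection off a higher-index medium gives a half-wave phase shift.
Ray reflecting at the bottom interface goes from n = 1.37 toward n = 1.0: no phase shift.
Net: one phase inversion between the two reflected rays.
So the condition for constructive reflection is 2 n t cos θ_r = (m + ½) λ.
Snell's law: 1.0 sin 18.2° = 1.37 sin θ_r → sin θ_r = 0.228, cos θ_r = 0.974.
Minimum at m = 0: t = λ / (4 n cos θ_r) = 553 / (4 × 1.37 × 0.974) = 104 nm.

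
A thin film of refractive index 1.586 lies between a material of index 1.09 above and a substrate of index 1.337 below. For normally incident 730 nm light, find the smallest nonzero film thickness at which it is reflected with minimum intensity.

Top surface (1.09 → 1.586): reflection off a higher-index medium gives a half-wave phase shift.
Bottom surface (1.586 → 1.337): reflection off a lower-index medium gives no phase shift.
Net: one phase inversion between the two reflected rays.
So the condition for destructive reflection is 2 n t = m λ.
Minimum nonzero at m = 1: t = λ / (2 n) = 730 / (2 × 1.586) = 230 nm.

230 nm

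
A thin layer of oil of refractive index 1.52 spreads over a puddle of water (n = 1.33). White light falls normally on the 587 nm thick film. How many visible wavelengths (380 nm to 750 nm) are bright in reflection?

3

At the upper boundary (n = 1.0 to n = 1.52) the reflected ray undergoes a half-wave phase shift.
Ray reflecting at the bottom interface goes from n = 1.52 toward n = 1.33: no phase shift.
Exactly one π shift → a net half-wave offset.
For maximum reflection here: 2 n t = (m + ½) λ.
λ = 2 n t / (m + ½) = 1784 / (m + ½) nm.
m=1: 1190 nm (IR); m=2: 714 nm (visible); m=3: 510 nm (visible); m=4: 397 nm (visible); m=5: 324 nm (UV).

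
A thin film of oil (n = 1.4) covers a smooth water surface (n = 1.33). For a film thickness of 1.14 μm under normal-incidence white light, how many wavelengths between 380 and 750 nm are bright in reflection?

Top surface (1.0 → 1.4): reflection off a higher-index medium gives a half-wave phase shift.
Bottom surface (1.4 → 1.33): reflection off a lower-index medium gives no phase shift.
Net: one phase inversion between the two reflected rays.
For bright reflection here: 2 n t = (m + ½) λ.
λ = 2 n t / (m + ½) = 3192 / (m + ½) nm.
m=3: 912 nm (IR); m=4: 709 nm (visible); m=5: 580 nm (visible); m=6: 491 nm (visible); m=7: 426 nm (visible); m=8: 376 nm (UV).

4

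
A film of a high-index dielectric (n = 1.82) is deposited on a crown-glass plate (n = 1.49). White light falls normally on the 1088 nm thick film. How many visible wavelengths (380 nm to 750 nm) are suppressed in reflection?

Top surface (1.0 → 1.82): reflection off a higher-index medium gives a half-wave phase shift.
At the lower boundary (n = 1.82 to n = 1.49) the reflected ray undergoes no phase shift.
Exactly one π shift → a net half-wave offset.
So the condition for destructive reflection is 2 n t = m λ.
λ = 2 n t / m = 3960 / m nm.
m=5: 792 nm (IR); m=6: 660 nm (visible); m=7: 566 nm (visible); m=8: 495 nm (visible); m=9: 440 nm (visible); m=10: 396 nm (visible); m=11: 360 nm (UV).

5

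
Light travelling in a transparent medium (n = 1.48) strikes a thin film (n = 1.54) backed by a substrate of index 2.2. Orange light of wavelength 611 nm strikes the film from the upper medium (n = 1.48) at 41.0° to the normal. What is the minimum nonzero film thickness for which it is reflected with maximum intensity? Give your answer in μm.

Top surface (1.48 → 1.54): reflection off a higher-index medium gives a half-wave phase shift.
Bottom surface (1.54 → 2.2): reflection off a higher-index medium gives a half-wave phase shift.
Zero or two π shifts → no net half-wave offset.
So the condition for constructive reflection is 2 n t cos θ_r = m λ.
Snell's law: 1.48 sin 41.0° = 1.54 sin θ_r → sin θ_r = 0.630, cos θ_r = 0.776.
Minimum nonzero at m = 1: t = λ / (2 n cos θ_r) = 611 / (2 × 1.54 × 0.776) = 256 nm.

0.256 μm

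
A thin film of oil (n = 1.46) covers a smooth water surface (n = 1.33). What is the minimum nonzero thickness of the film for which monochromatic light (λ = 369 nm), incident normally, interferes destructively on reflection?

126 nm

At the upper boundary (n = 1.0 to n = 1.46) the reflected ray undergoes a half-wave phase shift.
At the lower boundary (n = 1.46 to n = 1.33) the reflected ray undergoes no phase shift.
Exactly one π shift → a net half-wave offset.
So the condition for destructive reflection is 2 n t = m λ.
Minimum nonzero at m = 1: t = λ / (2 n) = 369 / (2 × 1.46) = 126 nm.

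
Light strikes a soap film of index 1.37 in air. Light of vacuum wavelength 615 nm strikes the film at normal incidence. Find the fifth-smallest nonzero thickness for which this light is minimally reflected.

1122 nm

At the upper boundary (n = 1.0 to n = 1.37) the reflected ray undergoes a half-wave phase shift.
Bottom surface (1.37 → 1.0): reflection off a lower-index medium gives no phase shift.
The two reflections differ by half a wavelength.
With one net inversion, destructive interference in reflection requires 2 n t = m λ.
The fifth-smallest nonzero thickness corresponds to m = 5: t = m λ / (2 n) = 5.00 × 615 / (2 × 1.37) = 1122 nm.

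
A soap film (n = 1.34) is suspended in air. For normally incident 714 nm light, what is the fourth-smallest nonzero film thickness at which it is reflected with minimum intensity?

1066 nm

Top surface (1.0 → 1.34): reflection off a higher-index medium gives a half-wave phase shift.
Bottom surface (1.34 → 1.0): reflection off a lower-index medium gives no phase shift.
Exactly one π shift → a net half-wave offset.
With one net inversion, destructive interference in reflection requires 2 n t = m λ.
The fourth-smallest nonzero thickness corresponds to m = 4: t = m λ / (2 n) = 4.00 × 714 / (2 × 1.34) = 1066 nm.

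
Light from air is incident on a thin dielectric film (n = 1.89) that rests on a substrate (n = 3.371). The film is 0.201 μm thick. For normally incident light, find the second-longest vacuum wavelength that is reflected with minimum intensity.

507 nm

Ray reflecting at the top interface goes from n = 1.0 toward n = 1.89: a half-wave phase shift.
Bottom surface (1.89 → 3.371): reflection off a higher-index medium gives a half-wave phase shift.
The two reflections carry the same phase change, so no net offset.
With no net inversion, destructive interference in reflection requires 2 n t = (m + ½) λ.
λ = 2 n t / (m + ½). The second-longest wavelength is m = 1: λ = 2 × 1.89 × 201 / 1.50 = 507 nm.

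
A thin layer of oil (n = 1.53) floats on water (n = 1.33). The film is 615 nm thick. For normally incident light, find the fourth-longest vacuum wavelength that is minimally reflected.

At the upper boundary (n = 1.0 to n = 1.53) the reflected ray undergoes a half-wave phase shift.
Ray reflecting at the bottom interface goes from n = 1.53 toward n = 1.33: no phase shift.
Exactly one π shift → a net half-wave offset.
For dark reflection here: 2 n t = m λ.
λ = 2 n t / m. The fourth-longest wavelength is m = 4: λ = 2 × 1.53 × 615 / 4.00 = 470 nm.

470 nm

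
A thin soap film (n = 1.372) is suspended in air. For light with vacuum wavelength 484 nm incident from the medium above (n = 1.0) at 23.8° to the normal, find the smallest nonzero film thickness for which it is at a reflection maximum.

Top surface (1.0 → 1.372): reflection off a higher-index medium gives a half-wave phase shift.
Bottom surface (1.372 → 1.0): reflection off a lower-index medium gives no phase shift.
The two reflections differ by half a wavelength.
So the condition for constructive reflection is 2 n t cos θ_r = (m + ½) λ.
Snell's law: 1.0 sin 23.8° = 1.372 sin θ_r → sin θ_r = 0.294, cos θ_r = 0.956.
Minimum at m = 0: t = λ / (4 n cos θ_r) = 484 / (4 × 1.372 × 0.956) = 92.3 nm.

92.3 nm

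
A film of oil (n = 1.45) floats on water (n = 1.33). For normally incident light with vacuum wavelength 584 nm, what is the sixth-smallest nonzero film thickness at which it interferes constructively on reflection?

1108 nm

Ray reflecting at the top interface goes from n = 1.0 toward n = 1.45: a half-wave phase shift.
Ray reflecting at the bottom interface goes from n = 1.45 toward n = 1.33: no phase shift.
The two reflections differ by half a wavelength.
So the condition for constructive reflection is 2 n t = (m + ½) λ.
The sixth-smallest nonzero thickness corresponds to m = 5: t = (m + ½) λ / (2 n) = 5.50 × 584 / (2 × 1.45) = 1108 nm.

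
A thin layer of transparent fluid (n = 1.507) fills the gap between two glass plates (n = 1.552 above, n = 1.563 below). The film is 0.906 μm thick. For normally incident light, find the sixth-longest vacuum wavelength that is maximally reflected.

496 nm

At the upper boundary (n = 1.552 to n = 1.507) the reflected ray undergoes no phase shift.
Bottom surface (1.507 → 1.563): reflection off a higher-index medium gives a half-wave phase shift.
Exactly one π shift → a net half-wave offset.
For bright reflection here: 2 n t = (m + ½) λ.
λ = 2 n t / (m + ½). The sixth-longest wavelength is m = 5: λ = 2 × 1.507 × 906 / 5.50 = 496 nm.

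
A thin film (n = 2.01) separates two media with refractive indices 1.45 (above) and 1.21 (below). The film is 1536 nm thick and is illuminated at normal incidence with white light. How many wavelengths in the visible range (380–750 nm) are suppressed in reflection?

8

Ray reflecting at the top interface goes from n = 1.45 toward n = 2.01: a half-wave phase shift.
Bottom surface (2.01 → 1.21): reflection off a lower-index medium gives no phase shift.
Net: one phase inversion between the two reflected rays.
So the condition for destructive reflection is 2 n t = m λ.
λ = 2 n t / m = 6175 / m nm.
m=8: 772 nm (IR); m=9: 686 nm (visible); m=10: 617 nm (visible); m=11: 561 nm (visible); m=12: 515 nm (visible); m=13: 475 nm (visible); m=14: 441 nm (visible); m=15: 412 nm (visible); m=16: 386 nm (visible); m=17: 363 nm (UV).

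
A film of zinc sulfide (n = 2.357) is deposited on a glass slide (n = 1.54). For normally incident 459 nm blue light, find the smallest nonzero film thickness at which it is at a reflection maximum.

48.7 nm

At the upper boundary (n = 1.0 to n = 2.357) the reflected ray undergoes a half-wave phase shift.
At the lower boundary (n = 2.357 to n = 1.54) the reflected ray undergoes no phase shift.
Exactly one π shift → a net half-wave offset.
For strong reflection here: 2 n t = (m + ½) λ.
Minimum at m = 0: t = λ / (4 n) = 459 / (4 × 2.357) = 48.7 nm.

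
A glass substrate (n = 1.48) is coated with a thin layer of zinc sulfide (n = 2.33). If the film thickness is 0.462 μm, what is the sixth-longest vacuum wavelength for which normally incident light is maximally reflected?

391 nm

At the upper boundary (n = 1.0 to n = 2.33) the reflected ray undergoes a half-wave phase shift.
Ray reflecting at the bottom interface goes from n = 2.33 toward n = 1.48: no phase shift.
Exactly one π shift → a net half-wave offset.
With one net inversion, constructive interference in reflection requires 2 n t = (m + ½) λ.
λ = 2 n t / (m + ½). The sixth-longest wavelength is m = 5: λ = 2 × 2.33 × 462 / 5.50 = 391 nm.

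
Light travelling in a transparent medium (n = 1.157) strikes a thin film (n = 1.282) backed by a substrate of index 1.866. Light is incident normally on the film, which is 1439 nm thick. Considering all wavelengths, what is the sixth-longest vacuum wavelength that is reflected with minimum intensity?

671 nm

At the upper boundary (n = 1.157 to n = 1.282) the reflected ray undergoes a half-wave phase shift.
Ray reflecting at the bottom interface goes from n = 1.282 toward n = 1.866: a half-wave phase shift.
Zero or two π shifts → no net half-wave offset.
For weak reflection here: 2 n t = (m + ½) λ.
λ = 2 n t / (m + ½). The sixth-longest wavelength is m = 5: λ = 2 × 1.282 × 1439 / 5.50 = 671 nm.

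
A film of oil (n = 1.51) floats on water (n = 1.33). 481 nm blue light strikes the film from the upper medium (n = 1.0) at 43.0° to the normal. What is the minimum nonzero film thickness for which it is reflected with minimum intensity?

At the upper boundary (n = 1.0 to n = 1.51) the reflected ray undergoes a half-wave phase shift.
Ray reflecting at the bottom interface goes from n = 1.51 toward n = 1.33: no phase shift.
The two reflections differ by half a wavelength.
So the condition for destructive reflection is 2 n t cos θ_r = m λ.
Snell's law: 1.0 sin 43.0° = 1.51 sin θ_r → sin θ_r = 0.452, cos θ_r = 0.892.
Minimum nonzero at m = 1: t = λ / (2 n cos θ_r) = 481 / (2 × 1.51 × 0.892) = 179 nm.

179 nm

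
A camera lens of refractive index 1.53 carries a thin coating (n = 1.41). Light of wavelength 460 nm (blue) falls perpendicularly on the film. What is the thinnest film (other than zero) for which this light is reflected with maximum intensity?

163 nm

At the upper boundary (n = 1.0 to n = 1.41) the reflected ray undergoes a half-wave phase shift.
At the lower boundary (n = 1.41 to n = 1.53) the reflected ray undergoes a half-wave phase shift.
Net: no relative phase inversion (both shifts match).
For strong reflection here: 2 n t = m λ.
Minimum nonzero at m = 1: t = λ / (2 n) = 460 / (2 × 1.41) = 163 nm.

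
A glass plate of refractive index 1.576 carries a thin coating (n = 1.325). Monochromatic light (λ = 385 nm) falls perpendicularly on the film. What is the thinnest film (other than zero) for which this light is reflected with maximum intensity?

145 nm

Top surface (1.0 → 1.325): reflection off a higher-index medium gives a half-wave phase shift.
At the lower boundary (n = 1.325 to n = 1.576) the reflected ray undergoes a half-wave phase shift.
Zero or two π shifts → no net half-wave offset.
With no net inversion, constructive interference in reflection requires 2 n t = m λ.
Minimum nonzero at m = 1: t = λ / (2 n) = 385 / (2 × 1.325) = 145 nm.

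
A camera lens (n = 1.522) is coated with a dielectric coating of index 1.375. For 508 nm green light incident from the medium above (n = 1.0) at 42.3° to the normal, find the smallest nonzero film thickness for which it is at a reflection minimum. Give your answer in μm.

Ray reflecting at the top interface goes from n = 1.0 toward n = 1.375: a half-wave phase shift.
At the lower boundary (n = 1.375 to n = 1.522) the reflected ray undergoes a half-wave phase shift.
Net: no relative phase inversion (both shifts match).
With no net inversion, destructive interference in reflection requires 2 n t cos θ_r = (m + ½) λ.
Snell's law: 1.0 sin 42.3° = 1.375 sin θ_r → sin θ_r = 0.489, cos θ_r = 0.872.
Minimum at m = 0: t = λ / (4 n cos θ_r) = 508 / (4 × 1.375 × 0.872) = 106 nm.

0.106 μm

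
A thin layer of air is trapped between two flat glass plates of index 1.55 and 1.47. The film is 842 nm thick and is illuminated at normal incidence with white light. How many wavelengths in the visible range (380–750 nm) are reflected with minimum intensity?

At the upper boundary (n = 1.55 to n = 1.0) the reflected ray undergoes no phase shift.
Bottom surface (1.0 → 1.47): reflection off a higher-index medium gives a half-wave phase shift.
Net: one phase inversion between the two reflected rays.
For weak reflection here: 2 n t = m λ.
λ = 2 n t / m = 1684 / m nm.
m=2: 842 nm (IR); m=3: 561 nm (visible); m=4: 421 nm (visible); m=5: 337 nm (UV).

2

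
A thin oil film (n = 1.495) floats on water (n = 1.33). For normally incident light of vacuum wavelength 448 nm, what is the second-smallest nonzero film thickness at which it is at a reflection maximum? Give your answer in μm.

At the upper boundary (n = 1.0 to n = 1.495) the reflected ray undergoes a half-wave phase shift.
Bottom surface (1.495 → 1.33): reflection off a lower-index medium gives no phase shift.
The two reflections differ by half a wavelength.
For maximum reflection here: 2 n t = (m + ½) λ.
The second-smallest nonzero thickness corresponds to m = 1: t = (m + ½) λ / (2 n) = 1.50 × 448 / (2 × 1.495) = 225 nm.

0.225 μm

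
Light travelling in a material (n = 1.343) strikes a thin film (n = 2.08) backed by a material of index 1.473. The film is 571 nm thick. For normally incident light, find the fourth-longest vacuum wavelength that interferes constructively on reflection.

679 nm

Ray reflecting at the top interface goes from n = 1.343 toward n = 2.08: a half-wave phase shift.
At the lower boundary (n = 2.08 to n = 1.473) the reflected ray undergoes no phase shift.
Exactly one π shift → a net half-wave offset.
For bright reflection here: 2 n t = (m + ½) λ.
λ = 2 n t / (m + ½). The fourth-longest wavelength is m = 3: λ = 2 × 2.08 × 571 / 3.50 = 679 nm.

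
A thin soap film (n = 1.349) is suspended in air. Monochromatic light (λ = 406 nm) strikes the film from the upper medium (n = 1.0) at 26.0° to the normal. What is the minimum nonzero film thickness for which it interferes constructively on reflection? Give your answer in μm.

0.0796 μm

At the upper boundary (n = 1.0 to n = 1.349) the reflected ray undergoes a half-wave phase shift.
Bottom surface (1.349 → 1.0): reflection off a lower-index medium gives no phase shift.
Net: one phase inversion between the two reflected rays.
With one net inversion, constructive interference in reflection requires 2 n t cos θ_r = (m + ½) λ.
Snell's law: 1.0 sin 26.0° = 1.349 sin θ_r → sin θ_r = 0.325, cos θ_r = 0.946.
Minimum at m = 0: t = λ / (4 n cos θ_r) = 406 / (4 × 1.349 × 0.946) = 79.6 nm.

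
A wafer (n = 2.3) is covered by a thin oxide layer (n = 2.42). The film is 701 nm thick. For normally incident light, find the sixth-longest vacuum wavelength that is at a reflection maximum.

617 nm

At the upper boundary (n = 1.0 to n = 2.42) the reflected ray undergoes a half-wave phase shift.
Bottom surface (2.42 → 2.3): reflection off a lower-index medium gives no phase shift.
Exactly one π shift → a net half-wave offset.
So the condition for constructive reflection is 2 n t = (m + ½) λ.
λ = 2 n t / (m + ½). The sixth-longest wavelength is m = 5: λ = 2 × 2.42 × 701 / 5.50 = 617 nm.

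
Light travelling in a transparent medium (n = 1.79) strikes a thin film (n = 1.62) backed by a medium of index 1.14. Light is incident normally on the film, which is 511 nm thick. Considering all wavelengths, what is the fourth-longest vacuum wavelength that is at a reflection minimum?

Ray reflecting at the top interface goes from n = 1.79 toward n = 1.62: no phase shift.
Bottom surface (1.62 → 1.14): reflection off a lower-index medium gives no phase shift.
Net: no relative phase inversion (both shifts match).
With no net inversion, destructive interference in reflection requires 2 n t = (m + ½) λ.
λ = 2 n t / (m + ½). The fourth-longest wavelength is m = 3: λ = 2 × 1.62 × 511 / 3.50 = 473 nm.

473 nm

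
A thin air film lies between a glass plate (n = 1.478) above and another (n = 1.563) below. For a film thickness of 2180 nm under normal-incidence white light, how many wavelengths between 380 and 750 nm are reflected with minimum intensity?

6

At the upper boundary (n = 1.478 to n = 1.0) the reflected ray undergoes no phase shift.
Ray reflecting at the bottom interface goes from n = 1.0 toward n = 1.563: a half-wave phase shift.
Net: one phase inversion between the two reflected rays.
So the condition for destructive reflection is 2 n t = m λ.
λ = 2 n t / m = 4360 / m nm.
m=5: 872 nm (IR); m=6: 727 nm (visible); m=7: 623 nm (visible); m=8: 545 nm (visible); m=9: 484 nm (visible); m=10: 436 nm (visible); m=11: 396 nm (visible); m=12: 363 nm (UV).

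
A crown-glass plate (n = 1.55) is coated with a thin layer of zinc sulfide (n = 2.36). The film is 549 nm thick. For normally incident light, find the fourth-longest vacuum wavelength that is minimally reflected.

Ray reflecting at the top interface goes from n = 1.0 toward n = 2.36: a half-wave phase shift.
Bottom surface (2.36 → 1.55): reflection off a lower-index medium gives no phase shift.
Net: one phase inversion between the two reflected rays.
With one net inversion, destructive interference in reflection requires 2 n t = m λ.
λ = 2 n t / m. The fourth-longest wavelength is m = 4: λ = 2 × 2.36 × 549 / 4.00 = 648 nm.

648 nm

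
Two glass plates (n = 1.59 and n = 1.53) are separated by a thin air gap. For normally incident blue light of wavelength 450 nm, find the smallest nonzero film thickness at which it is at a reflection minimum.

Ray reflecting at the top interface goes from n = 1.59 toward n = 1.0: no phase shift.
Bottom surface (1.0 → 1.53): reflection off a higher-index medium gives a half-wave phase shift.
Exactly one π shift → a net half-wave offset.
For dark reflection here: 2 n t = m λ.
Minimum nonzero at m = 1: t = λ / (2 n) = 450 / (2 × 1.0) = 225 nm.

225 nm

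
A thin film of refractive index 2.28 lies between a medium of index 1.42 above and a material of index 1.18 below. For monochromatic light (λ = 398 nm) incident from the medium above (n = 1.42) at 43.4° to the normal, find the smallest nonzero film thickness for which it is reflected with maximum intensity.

48.3 nm

Ray reflecting at the top interface goes from n = 1.42 toward n = 2.28: a half-wave phase shift.
Bottom surface (2.28 → 1.18): reflection off a lower-index medium gives no phase shift.
Exactly one π shift → a net half-wave offset.
So the condition for constructive reflection is 2 n t cos θ_r = (m + ½) λ.
Snell's law: 1.42 sin 43.4° = 2.28 sin θ_r → sin θ_r = 0.428, cos θ_r = 0.904.
Minimum at m = 0: t = λ / (4 n cos θ_r) = 398 / (4 × 2.28 × 0.904) = 48.3 nm.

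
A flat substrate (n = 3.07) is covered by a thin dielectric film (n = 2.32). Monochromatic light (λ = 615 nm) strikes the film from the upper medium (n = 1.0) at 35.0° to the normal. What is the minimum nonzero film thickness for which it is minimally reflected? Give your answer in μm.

Ray reflecting at the top interface goes from n = 1.0 toward n = 2.32: a half-wave phase shift.
At the lower boundary (n = 2.32 to n = 3.07) the reflected ray undergoes a half-wave phase shift.
The two reflections carry the same phase change, so no net offset.
With no net inversion, destructive interference in reflection requires 2 n t cos θ_r = (m + ½) λ.
Snell's law: 1.0 sin 35.0° = 2.32 sin θ_r → sin θ_r = 0.247, cos θ_r = 0.969.
Minimum at m = 0: t = λ / (4 n cos θ_r) = 615 / (4 × 2.32 × 0.969) = 68.4 nm.

0.0684 μm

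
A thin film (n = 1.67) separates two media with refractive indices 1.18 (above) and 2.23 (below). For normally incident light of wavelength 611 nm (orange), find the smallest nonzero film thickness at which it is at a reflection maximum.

Ray reflecting at the top interface goes from n = 1.18 toward n = 1.67: a half-wave phase shift.
Ray reflecting at the bottom interface goes from n = 1.67 toward n = 2.23: a half-wave phase shift.
Zero or two π shifts → no net half-wave offset.
For strong reflection here: 2 n t = m λ.
Minimum nonzero at m = 1: t = λ / (2 n) = 611 / (2 × 1.67) = 183 nm.

183 nm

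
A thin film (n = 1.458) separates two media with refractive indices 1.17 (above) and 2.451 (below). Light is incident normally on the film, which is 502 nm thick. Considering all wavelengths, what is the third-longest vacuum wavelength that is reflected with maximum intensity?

488 nm

Top surface (1.17 → 1.458): reflection off a higher-index medium gives a half-wave phase shift.
At the lower boundary (n = 1.458 to n = 2.451) the reflected ray undergoes a half-wave phase shift.
Net: no relative phase inversion (both shifts match).
With no net inversion, constructive interference in reflection requires 2 n t = m λ.
λ = 2 n t / m. The third-longest wavelength is m = 3: λ = 2 × 1.458 × 502 / 3.00 = 488 nm.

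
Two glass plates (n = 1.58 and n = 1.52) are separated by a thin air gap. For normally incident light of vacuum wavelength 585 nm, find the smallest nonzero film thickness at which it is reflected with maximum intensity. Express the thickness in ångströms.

Top surface (1.58 → 1.0): reflection off a lower-index medium gives no phase shift.
Ray reflecting at the bottom interface goes from n = 1.0 toward n = 1.52: a half-wave phase shift.
The two reflections differ by half a wavelength.
For strong reflection here: 2 n t = (m + ½) λ.
Minimum at m = 0: t = λ / (4 n) = 585 / (4 × 1.0) = 146 nm.

1463 Å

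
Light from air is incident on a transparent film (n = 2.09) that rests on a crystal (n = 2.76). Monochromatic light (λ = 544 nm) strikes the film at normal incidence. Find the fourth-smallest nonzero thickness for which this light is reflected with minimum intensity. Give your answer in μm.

Ray reflecting at the top interface goes from n = 1.0 toward n = 2.09: a half-wave phase shift.
Bottom surface (2.09 → 2.76): reflection off a higher-index medium gives a half-wave phase shift.
Zero or two π shifts → no net half-wave offset.
With no net inversion, destructive interference in reflection requires 2 n t = (m + ½) λ.
The fourth-smallest nonzero thickness corresponds to m = 3: t = (m + ½) λ / (2 n) = 3.50 × 544 / (2 × 2.09) = 456 nm.

0.456 μm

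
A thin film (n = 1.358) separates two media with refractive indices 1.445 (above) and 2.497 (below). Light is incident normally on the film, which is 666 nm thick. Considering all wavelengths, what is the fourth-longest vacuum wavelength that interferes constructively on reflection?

At the upper boundary (n = 1.445 to n = 1.358) the reflected ray undergoes no phase shift.
Ray reflecting at the bottom interface goes from n = 1.358 toward n = 2.497: a half-wave phase shift.
The two reflections differ by half a wavelength.
So the condition for constructive reflection is 2 n t = (m + ½) λ.
λ = 2 n t / (m + ½). The fourth-longest wavelength is m = 3: λ = 2 × 1.358 × 666 / 3.50 = 517 nm.

517 nm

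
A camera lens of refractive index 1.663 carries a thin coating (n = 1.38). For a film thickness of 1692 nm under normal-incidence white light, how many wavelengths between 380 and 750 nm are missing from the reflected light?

Top surface (1.0 → 1.38): reflection off a higher-index medium gives a half-wave phase shift.
Bottom surface (1.38 → 1.663): reflection off a higher-index medium gives a half-wave phase shift.
Zero or two π shifts → no net half-wave offset.
With no net inversion, destructive interference in reflection requires 2 n t = (m + ½) λ.
λ = 2 n t / (m + ½) = 4670 / (m + ½) nm.
m=5: 849 nm (IR); m=6: 718 nm (visible); m=7: 623 nm (visible); m=8: 549 nm (visible); m=9: 492 nm (visible); m=10: 445 nm (visible); m=11: 406 nm (visible); m=12: 374 nm (UV).

6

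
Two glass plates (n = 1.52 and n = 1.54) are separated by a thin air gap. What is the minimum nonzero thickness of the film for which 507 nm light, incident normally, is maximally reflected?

127 nm

Ray reflecting at the top interface goes from n = 1.52 toward n = 1.0: no phase shift.
At the lower boundary (n = 1.0 to n = 1.54) the reflected ray undergoes a half-wave phase shift.
Net: one phase inversion between the two reflected rays.
With one net inversion, constructive interference in reflection requires 2 n t = (m + ½) λ.
Minimum at m = 0: t = λ / (4 n) = 507 / (4 × 1.0) = 127 nm.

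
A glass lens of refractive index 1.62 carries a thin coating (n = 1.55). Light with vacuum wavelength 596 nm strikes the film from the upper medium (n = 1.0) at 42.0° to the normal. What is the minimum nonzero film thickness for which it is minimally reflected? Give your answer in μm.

0.107 μm

Ray reflecting at the top interface goes from n = 1.0 toward n = 1.55: a half-wave phase shift.
At the lower boundary (n = 1.55 to n = 1.62) the reflected ray undergoes a half-wave phase shift.
Net: no relative phase inversion (both shifts match).
With no net inversion, destructive interference in reflection requires 2 n t cos θ_r = (m + ½) λ.
Snell's law: 1.0 sin 42.0° = 1.55 sin θ_r → sin θ_r = 0.432, cos θ_r = 0.902.
Minimum at m = 0: t = λ / (4 n cos θ_r) = 596 / (4 × 1.55 × 0.902) = 107 nm.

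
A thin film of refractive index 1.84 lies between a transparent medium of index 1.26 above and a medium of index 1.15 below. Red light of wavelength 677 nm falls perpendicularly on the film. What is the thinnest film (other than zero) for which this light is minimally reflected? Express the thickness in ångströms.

Ray reflecting at the top interface goes from n = 1.26 toward n = 1.84: a half-wave phase shift.
Ray reflecting at the bottom interface goes from n = 1.84 toward n = 1.15: no phase shift.
Net: one phase inversion between the two reflected rays.
So the condition for destructive reflection is 2 n t = m λ.
Minimum nonzero at m = 1: t = λ / (2 n) = 677 / (2 × 1.84) = 184 nm.

1840 Å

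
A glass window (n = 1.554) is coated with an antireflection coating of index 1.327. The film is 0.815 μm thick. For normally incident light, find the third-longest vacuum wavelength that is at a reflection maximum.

At the upper boundary (n = 1.0 to n = 1.327) the reflected ray undergoes a half-wave phase shift.
Ray reflecting at the bottom interface goes from n = 1.327 toward n = 1.554: a half-wave phase shift.
Net: no relative phase inversion (both shifts match).
So the condition for constructive reflection is 2 n t = m λ.
λ = 2 n t / m. The third-longest wavelength is m = 3: λ = 2 × 1.327 × 815 / 3.00 = 721 nm.

721 nm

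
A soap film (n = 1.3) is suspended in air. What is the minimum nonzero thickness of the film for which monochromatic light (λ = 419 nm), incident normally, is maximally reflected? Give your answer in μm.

At the upper boundary (n = 1.0 to n = 1.3) the reflected ray undergoes a half-wave phase shift.
Ray reflecting at the bottom interface goes from n = 1.3 toward n = 1.0: no phase shift.
Net: one phase inversion between the two reflected rays.
With one net inversion, constructive interference in reflection requires 2 n t = (m + ½) λ.
Minimum at m = 0: t = λ / (4 n) = 419 / (4 × 1.3) = 80.6 nm.

0.0806 μm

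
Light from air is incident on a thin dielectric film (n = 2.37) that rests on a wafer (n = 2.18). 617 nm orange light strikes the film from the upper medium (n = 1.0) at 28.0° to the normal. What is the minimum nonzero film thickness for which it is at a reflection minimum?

133 nm

Top surface (1.0 → 2.37): reflection off a higher-index medium gives a half-wave phase shift.
Bottom surface (2.37 → 2.18): reflection off a lower-index medium gives no phase shift.
The two reflections differ by half a wavelength.
For dark reflection here: 2 n t cos θ_r = m λ.
Snell's law: 1.0 sin 28.0° = 2.37 sin θ_r → sin θ_r = 0.198, cos θ_r = 0.980.
Minimum nonzero at m = 1: t = λ / (2 n cos θ_r) = 617 / (2 × 2.37 × 0.980) = 133 nm.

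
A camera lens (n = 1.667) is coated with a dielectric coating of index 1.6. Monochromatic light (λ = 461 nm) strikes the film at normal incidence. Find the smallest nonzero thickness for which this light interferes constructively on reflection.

Ray reflecting at the top interface goes from n = 1.0 toward n = 1.6: a half-wave phase shift.
Ray reflecting at the bottom interface goes from n = 1.6 toward n = 1.667: a half-wave phase shift.
Zero or two π shifts → no net half-wave offset.
So the condition for constructive reflection is 2 n t = m λ.
The smallest nonzero thickness corresponds to m = 1: t = m λ / (2 n) = 1.00 × 461 / (2 × 1.6) = 144 nm.

144 nm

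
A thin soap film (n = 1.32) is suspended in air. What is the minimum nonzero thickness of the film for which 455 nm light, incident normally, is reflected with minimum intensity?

Top surface (1.0 → 1.32): reflection off a higher-index medium gives a half-wave phase shift.
At the lower boundary (n = 1.32 to n = 1.0) the reflected ray undergoes no phase shift.
Net: one phase inversion between the two reflected rays.
For weak reflection here: 2 n t = m λ.
Minimum nonzero at m = 1: t = λ / (2 n) = 455 / (2 × 1.32) = 172 nm.

172 nm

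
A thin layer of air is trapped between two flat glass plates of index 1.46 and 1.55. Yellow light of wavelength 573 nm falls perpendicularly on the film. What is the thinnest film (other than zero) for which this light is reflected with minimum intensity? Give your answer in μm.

0.287 μm

Ray reflecting at the top interface goes from n = 1.46 toward n = 1.0: no phase shift.
Ray reflecting at the bottom interface goes from n = 1.0 toward n = 1.55: a half-wave phase shift.
The two reflections differ by half a wavelength.
With one net inversion, destructive interference in reflection requires 2 n t = m λ.
Minimum nonzero at m = 1: t = λ / (2 n) = 573 / (2 × 1.0) = 287 nm.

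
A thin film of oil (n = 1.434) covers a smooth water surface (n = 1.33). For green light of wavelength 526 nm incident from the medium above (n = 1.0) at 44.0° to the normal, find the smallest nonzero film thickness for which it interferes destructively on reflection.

210 nm

At the upper boundary (n = 1.0 to n = 1.434) the reflected ray undergoes a half-wave phase shift.
Bottom surface (1.434 → 1.33): reflection off a lower-index medium gives no phase shift.
Exactly one π shift → a net half-wave offset.
With one net inversion, destructive interference in reflection requires 2 n t cos θ_r = m λ.
Snell's law: 1.0 sin 44.0° = 1.434 sin θ_r → sin θ_r = 0.484, cos θ_r = 0.875.
Minimum nonzero at m = 1: t = λ / (2 n cos θ_r) = 526 / (2 × 1.434 × 0.875) = 210 nm.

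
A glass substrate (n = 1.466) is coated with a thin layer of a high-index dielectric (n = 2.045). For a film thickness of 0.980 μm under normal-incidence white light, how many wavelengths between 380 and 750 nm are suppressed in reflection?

5

Top surface (1.0 → 2.045): reflection off a higher-index medium gives a half-wave phase shift.
Ray reflecting at the bottom interface goes from n = 2.045 toward n = 1.466: no phase shift.
Exactly one π shift → a net half-wave offset.
With one net inversion, destructive interference in reflection requires 2 n t = m λ.
λ = 2 n t / m = 4008 / m nm.
m=5: 802 nm (IR); m=6: 668 nm (visible); m=7: 573 nm (visible); m=8: 501 nm (visible); m=9: 445 nm (visible); m=10: 401 nm (visible); m=11: 364 nm (UV).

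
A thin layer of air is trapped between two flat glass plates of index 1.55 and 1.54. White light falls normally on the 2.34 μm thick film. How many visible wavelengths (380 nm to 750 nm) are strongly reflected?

6

At the upper boundary (n = 1.55 to n = 1.0) the reflected ray undergoes no phase shift.
At the lower boundary (n = 1.0 to n = 1.54) the reflected ray undergoes a half-wave phase shift.
The two reflections differ by half a wavelength.
For strong reflection here: 2 n t = (m + ½) λ.
λ = 2 n t / (m + ½) = 4680 / (m + ½) nm.
m=5: 851 nm (IR); m=6: 720 nm (visible); m=7: 624 nm (visible); m=8: 551 nm (visible); m=9: 493 nm (visible); m=10: 446 nm (visible); m=11: 407 nm (visible); m=12: 374 nm (UV).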